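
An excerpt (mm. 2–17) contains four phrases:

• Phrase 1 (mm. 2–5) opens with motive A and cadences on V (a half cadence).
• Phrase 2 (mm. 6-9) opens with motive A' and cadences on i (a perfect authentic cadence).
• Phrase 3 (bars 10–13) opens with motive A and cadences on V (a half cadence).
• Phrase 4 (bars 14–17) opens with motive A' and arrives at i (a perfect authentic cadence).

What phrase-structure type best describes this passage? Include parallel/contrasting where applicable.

repeated period

The cadence pattern HC–PAC–HC–PAC is weak–strong twice, and phrases 3–4 restate phrases 1–2: a period heard twice, not a double period (which would end weakly at phrase 2).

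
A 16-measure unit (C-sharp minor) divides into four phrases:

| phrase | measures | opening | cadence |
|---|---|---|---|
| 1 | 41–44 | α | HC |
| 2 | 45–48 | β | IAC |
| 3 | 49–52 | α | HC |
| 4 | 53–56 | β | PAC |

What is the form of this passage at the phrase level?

Four phrases in two halves: the first half (bars 41-48) ends with an imperfect authentic cadence, the second (measures 49–56) with a perfect authentic cadence — a large antecedent–consequent pair, i.e. a double period.
Phrase 3 begins with the same material as phrase 1, making it parallel.

parallel double period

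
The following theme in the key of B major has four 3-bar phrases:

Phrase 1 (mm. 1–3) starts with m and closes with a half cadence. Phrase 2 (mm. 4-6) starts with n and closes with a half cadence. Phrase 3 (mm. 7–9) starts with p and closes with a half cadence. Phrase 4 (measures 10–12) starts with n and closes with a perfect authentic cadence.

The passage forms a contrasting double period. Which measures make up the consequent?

measures 7–12

In a double period the first pair of phrases (ending half cadence) is the large antecedent and the second pair (ending perfect authentic cadence) is the large consequent; the consequent is measures 7–12.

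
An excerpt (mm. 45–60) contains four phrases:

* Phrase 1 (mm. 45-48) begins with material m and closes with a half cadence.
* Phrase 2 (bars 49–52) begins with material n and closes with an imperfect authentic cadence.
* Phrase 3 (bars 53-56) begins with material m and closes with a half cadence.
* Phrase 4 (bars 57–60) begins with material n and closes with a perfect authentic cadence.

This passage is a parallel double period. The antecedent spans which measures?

measures 45–52

In a double period the four phrases pair into a large antecedent (phrases 1–2, ending imperfect authentic cadence) and a large consequent (phrases 3–4, ending perfect authentic cadence). The antecedent spans mm. 45–52.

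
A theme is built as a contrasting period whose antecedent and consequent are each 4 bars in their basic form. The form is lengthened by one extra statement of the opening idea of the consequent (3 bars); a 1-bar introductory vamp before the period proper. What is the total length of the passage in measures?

Basic contrasting period: 4 + 4 = 8 bars.
8 (basic form) + 3 (extra statement) + 1 (introduction) = 12.

12 measures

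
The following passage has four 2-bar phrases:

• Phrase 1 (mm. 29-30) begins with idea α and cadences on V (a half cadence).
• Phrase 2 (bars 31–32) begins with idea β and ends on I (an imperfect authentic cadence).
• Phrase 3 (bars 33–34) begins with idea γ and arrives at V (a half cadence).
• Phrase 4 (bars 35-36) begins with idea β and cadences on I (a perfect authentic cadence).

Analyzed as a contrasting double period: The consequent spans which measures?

In a double period the four phrases pair into a large antecedent (phrases 1–2, ending imperfect authentic cadence) and a large consequent (phrases 3–4, ending perfect authentic cadence). The consequent spans mm. 33–36.

measures 33–36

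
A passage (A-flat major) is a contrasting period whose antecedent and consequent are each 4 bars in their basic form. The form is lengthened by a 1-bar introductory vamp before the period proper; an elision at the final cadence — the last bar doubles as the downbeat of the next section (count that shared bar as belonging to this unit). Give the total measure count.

9 measures

Basic contrasting period: 4 + 4 = 8 bars.
8 (basic form) + 1 (introduction) = 9.
The elision shares a bar with the next section but does not change this unit's count.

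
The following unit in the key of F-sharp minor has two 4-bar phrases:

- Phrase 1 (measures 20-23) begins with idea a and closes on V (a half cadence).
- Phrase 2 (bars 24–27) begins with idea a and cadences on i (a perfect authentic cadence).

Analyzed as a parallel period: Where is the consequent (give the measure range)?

measures 24–27

The antecedent is the phrase ending with the weaker cadence (half cadence, phrase 1) and the consequent the one ending more conclusively (perfect authentic cadence, phrase 2); the consequent is bars 24–27.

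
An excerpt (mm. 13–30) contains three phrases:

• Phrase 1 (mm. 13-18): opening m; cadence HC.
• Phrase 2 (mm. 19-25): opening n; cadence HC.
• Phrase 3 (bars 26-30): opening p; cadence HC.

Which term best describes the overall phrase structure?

phrase group

The final phrase closes with a half cadence, which is not stronger than the preceding half cadence; the 3 phrases lack an overall antecedent–consequent design and so form a phrase group.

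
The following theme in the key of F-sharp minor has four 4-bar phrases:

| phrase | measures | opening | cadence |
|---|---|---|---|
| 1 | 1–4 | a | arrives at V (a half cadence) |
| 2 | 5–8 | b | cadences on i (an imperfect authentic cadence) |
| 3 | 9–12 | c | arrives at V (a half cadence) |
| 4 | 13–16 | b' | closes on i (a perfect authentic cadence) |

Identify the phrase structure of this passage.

contrasting double period

Four phrases in two halves: the first half (mm. 1–8) ends with an imperfect authentic cadence, the second (measures 9–16) with a perfect authentic cadence — a large antecedent–consequent pair, i.e. a double period.
Phrase 3 begins with different material from phrase 1, making it contrasting.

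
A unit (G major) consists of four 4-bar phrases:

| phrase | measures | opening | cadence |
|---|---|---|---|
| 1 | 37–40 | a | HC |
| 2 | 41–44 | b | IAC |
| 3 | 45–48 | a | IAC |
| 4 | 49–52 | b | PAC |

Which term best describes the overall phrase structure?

Four phrases in two halves: the first half (measures 37-44) ends with an imperfect authentic cadence, the second (bars 45–52) with a perfect authentic cadence — a large antecedent–consequent pair, i.e. a double period.
Phrase 3 begins with the same material as phrase 1, making it parallel.

parallel double period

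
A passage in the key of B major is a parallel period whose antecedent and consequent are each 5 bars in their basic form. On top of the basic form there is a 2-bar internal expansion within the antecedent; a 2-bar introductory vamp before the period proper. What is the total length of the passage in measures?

Basic parallel period: 5 + 5 = 10 bars.
10 (basic form) + 2 (internal expansion) + 2 (introduction) = 14.

14 measures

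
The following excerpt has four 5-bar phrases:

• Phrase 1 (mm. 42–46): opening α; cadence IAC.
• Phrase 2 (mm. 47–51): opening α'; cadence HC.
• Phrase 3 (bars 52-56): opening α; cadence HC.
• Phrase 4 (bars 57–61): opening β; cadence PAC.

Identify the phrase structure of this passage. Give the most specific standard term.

parallel double period

Four phrases in two halves: the first half (measures 42–51) ends with a half cadence, the second (mm. 52–61) with a perfect authentic cadence — a large antecedent–consequent pair, i.e. a double period.
Phrase 3 begins with the same material as phrase 1, making it parallel.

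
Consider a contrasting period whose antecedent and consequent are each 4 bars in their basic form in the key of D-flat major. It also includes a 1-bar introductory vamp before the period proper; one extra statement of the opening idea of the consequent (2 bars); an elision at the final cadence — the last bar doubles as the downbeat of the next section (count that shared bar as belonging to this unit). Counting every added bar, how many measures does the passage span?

11 measures

Basic contrasting period: 4 + 4 = 8 bars.
8 (basic form) + 1 (introduction) + 2 (extra statement) = 11.
The elision shares a bar with the next section but does not change this unit's count.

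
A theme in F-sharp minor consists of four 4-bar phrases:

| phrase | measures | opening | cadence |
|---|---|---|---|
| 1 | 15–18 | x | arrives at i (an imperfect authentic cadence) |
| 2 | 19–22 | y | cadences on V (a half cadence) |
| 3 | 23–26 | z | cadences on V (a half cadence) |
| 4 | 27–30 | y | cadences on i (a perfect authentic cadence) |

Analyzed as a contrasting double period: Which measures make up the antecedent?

In a double period the four phrases pair into a large antecedent (phrases 1–2, ending half cadence) and a large consequent (phrases 3–4, ending perfect authentic cadence). The antecedent spans bars 15–22.

measures 15–22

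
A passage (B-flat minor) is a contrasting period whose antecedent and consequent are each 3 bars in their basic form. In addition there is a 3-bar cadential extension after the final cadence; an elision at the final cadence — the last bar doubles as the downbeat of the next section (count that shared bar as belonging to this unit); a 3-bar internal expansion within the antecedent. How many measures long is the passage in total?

12 measures

Basic contrasting period: 3 + 3 = 6 bars.
6 (basic form) + 3 (cadential extension) + 3 (internal expansion) = 12.
The elision shares a bar with the next section but does not change this unit's count.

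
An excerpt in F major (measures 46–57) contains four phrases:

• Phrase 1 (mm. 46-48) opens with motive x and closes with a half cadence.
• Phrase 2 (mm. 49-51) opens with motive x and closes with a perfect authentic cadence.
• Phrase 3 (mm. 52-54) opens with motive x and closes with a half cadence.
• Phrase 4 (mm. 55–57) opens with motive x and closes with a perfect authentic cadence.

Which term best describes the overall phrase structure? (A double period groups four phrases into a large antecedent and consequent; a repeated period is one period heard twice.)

repeated period

The cadence pattern HC–PAC–HC–PAC is weak–strong twice, and phrases 3–4 restate phrases 1–2: a period heard twice, not a double period (which would end weakly at phrase 2).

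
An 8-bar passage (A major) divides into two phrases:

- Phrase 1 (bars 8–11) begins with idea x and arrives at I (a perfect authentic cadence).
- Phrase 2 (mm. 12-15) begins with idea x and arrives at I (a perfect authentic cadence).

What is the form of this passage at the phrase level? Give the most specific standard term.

repeated phrase

Both phrases have the same opening (x) and the same cadence (perfect authentic cadence): the second is a restatement, not a consequent, so this is a repeated phrase rather than a period.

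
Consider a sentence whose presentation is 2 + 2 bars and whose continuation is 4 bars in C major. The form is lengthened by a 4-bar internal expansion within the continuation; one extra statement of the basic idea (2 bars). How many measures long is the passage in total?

Basic sentence: 2 + 2 + 4 = 8 bars.
8 (basic form) + 4 (internal expansion) + 2 (extra statement) = 14.

14 measures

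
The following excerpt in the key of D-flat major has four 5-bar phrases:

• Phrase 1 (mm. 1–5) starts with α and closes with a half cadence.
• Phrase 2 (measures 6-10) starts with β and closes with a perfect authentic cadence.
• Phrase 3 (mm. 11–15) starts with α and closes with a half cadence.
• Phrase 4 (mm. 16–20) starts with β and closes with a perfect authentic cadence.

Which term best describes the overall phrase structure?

The cadence pattern HC–PAC–HC–PAC is weak–strong twice, and phrases 3–4 restate phrases 1–2: a period heard twice, not a double period (which would end weakly at phrase 2).

repeated period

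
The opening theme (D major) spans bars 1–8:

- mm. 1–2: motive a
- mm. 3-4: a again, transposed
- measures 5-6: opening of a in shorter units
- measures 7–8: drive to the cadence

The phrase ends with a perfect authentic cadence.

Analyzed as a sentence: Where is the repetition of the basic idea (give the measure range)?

measures 3–4

The presentation of a sentence is the basic idea (measures 1–2) plus its repetition (mm. 3–4); the repetition of the basic idea is therefore measures 3–4.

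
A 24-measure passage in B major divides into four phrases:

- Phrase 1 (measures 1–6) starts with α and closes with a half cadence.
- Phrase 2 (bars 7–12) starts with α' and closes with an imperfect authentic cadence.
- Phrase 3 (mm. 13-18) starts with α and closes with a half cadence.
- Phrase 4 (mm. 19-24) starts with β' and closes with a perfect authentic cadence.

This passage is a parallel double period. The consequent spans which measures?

In a double period the four phrases pair into a large antecedent (phrases 1–2, ending imperfect authentic cadence) and a large consequent (phrases 3–4, ending perfect authentic cadence). The consequent spans mm. 13–24.

measures 13–24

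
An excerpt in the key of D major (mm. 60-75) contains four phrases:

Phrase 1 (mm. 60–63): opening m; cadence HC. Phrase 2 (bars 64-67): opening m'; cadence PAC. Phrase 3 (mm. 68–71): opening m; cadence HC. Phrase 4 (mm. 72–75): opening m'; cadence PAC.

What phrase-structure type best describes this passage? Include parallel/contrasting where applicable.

repeated period

The cadence pattern HC–PAC–HC–PAC is weak–strong twice, and phrases 3–4 restate phrases 1–2: a period heard twice, not a double period (which would end weakly at phrase 2).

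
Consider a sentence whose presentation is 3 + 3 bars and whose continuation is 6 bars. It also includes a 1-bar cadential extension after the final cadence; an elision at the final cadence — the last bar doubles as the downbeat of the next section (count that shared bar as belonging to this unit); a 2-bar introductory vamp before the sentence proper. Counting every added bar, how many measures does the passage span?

Basic sentence: 3 + 3 + 6 = 12 bars.
12 (basic form) + 1 (cadential extension) + 2 (introduction) = 15.
The elision shares a bar with the next section but does not change this unit's count.

15 measures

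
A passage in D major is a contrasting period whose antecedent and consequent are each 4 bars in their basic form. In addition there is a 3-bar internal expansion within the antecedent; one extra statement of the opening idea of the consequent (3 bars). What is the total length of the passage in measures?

Basic contrasting period: 4 + 4 = 8 bars.
8 (basic form) + 3 (internal expansion) + 3 (extra statement) = 14.

14 measures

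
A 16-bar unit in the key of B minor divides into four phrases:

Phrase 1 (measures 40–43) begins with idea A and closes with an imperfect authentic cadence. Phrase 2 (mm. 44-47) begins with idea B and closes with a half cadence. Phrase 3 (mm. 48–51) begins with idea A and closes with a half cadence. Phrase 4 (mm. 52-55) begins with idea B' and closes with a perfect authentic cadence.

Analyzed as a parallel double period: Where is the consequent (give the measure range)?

In a double period the four phrases pair into a large antecedent (phrases 1–2, ending half cadence) and a large consequent (phrases 3–4, ending perfect authentic cadence). The consequent spans measures 48–55.

measures 48–55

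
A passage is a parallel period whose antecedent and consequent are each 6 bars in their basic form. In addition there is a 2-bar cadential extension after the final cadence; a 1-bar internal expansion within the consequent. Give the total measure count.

15 measures

Basic parallel period: 6 + 6 = 12 bars.
12 (basic form) + 2 (cadential extension) + 1 (internal expansion) = 15.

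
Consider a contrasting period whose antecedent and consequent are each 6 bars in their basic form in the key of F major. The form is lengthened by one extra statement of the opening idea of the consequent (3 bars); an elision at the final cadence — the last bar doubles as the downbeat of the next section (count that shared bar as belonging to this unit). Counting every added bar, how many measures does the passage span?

15 measures

Basic contrasting period: 6 + 6 = 12 bars.
12 (basic form) + 3 (extra statement) = 15.
The elision shares a bar with the next section but does not change this unit's count.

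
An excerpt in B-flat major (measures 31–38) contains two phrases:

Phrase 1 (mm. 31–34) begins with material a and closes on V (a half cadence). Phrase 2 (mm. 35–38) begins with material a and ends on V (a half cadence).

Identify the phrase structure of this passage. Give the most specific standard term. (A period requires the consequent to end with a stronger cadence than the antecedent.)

repeated phrase

Both phrases have the same opening (a) and the same cadence (half cadence): the second is a restatement, not a consequent, so this is a repeated phrase rather than a period.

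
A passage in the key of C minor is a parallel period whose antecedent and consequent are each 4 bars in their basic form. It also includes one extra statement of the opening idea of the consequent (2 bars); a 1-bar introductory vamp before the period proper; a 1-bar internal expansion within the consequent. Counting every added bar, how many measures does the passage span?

Basic parallel period: 4 + 4 = 8 bars.
8 (basic form) + 2 (extra statement) + 1 (introduction) + 1 (internal expansion) = 12.

12 measures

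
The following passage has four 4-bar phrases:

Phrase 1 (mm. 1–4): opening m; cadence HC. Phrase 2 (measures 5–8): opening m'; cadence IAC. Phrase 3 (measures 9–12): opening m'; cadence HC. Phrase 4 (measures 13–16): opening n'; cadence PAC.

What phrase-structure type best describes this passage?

parallel double period

Four phrases in two halves: the first half (measures 1–8) ends with an imperfect authentic cadence, the second (bars 9–16) with a perfect authentic cadence — a large antecedent–consequent pair, i.e. a double period.
Phrase 3 begins with the same material as phrase 1, making it parallel.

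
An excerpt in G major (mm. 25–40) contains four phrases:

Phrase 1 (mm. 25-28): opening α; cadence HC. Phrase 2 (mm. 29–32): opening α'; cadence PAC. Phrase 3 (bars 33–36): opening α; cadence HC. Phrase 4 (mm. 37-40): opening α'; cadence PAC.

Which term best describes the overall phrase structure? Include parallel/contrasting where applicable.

repeated period

The cadence pattern HC–PAC–HC–PAC is weak–strong twice, and phrases 3–4 restate phrases 1–2: a period heard twice, not a double period (which would end weakly at phrase 2).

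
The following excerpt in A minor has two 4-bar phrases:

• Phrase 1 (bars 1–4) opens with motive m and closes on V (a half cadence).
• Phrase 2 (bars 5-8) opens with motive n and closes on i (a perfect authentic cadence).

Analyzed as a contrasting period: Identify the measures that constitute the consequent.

measures 5–8

The antecedent is the phrase ending with the weaker cadence (half cadence, phrase 1) and the consequent the one ending more conclusively (perfect authentic cadence, phrase 2); the consequent is mm. 5–8.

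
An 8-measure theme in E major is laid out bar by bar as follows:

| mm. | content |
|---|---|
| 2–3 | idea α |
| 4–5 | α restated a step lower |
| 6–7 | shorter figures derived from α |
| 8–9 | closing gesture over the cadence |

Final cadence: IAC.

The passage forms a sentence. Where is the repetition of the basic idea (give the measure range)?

measures 4–5

The presentation of a sentence is the basic idea (mm. 2–3) plus its repetition (mm. 4–5); the repetition of the basic idea is therefore measures 4–5.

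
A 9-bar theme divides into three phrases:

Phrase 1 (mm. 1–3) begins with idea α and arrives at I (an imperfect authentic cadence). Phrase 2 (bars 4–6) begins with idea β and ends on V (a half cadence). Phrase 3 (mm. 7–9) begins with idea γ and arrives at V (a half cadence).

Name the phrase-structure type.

phrase group

The final phrase closes with a half cadence, which is not stronger than the preceding half cadence; the 3 phrases lack an overall antecedent–consequent design and so form a phrase group.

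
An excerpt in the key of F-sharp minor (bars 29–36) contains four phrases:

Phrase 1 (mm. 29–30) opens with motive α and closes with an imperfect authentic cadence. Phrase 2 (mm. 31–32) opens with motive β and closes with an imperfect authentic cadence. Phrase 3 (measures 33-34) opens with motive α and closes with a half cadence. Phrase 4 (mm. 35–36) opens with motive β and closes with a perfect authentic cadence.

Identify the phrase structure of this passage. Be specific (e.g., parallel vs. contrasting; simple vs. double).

parallel double period

Four phrases in two halves: the first half (mm. 29–32) ends with an imperfect authentic cadence, the second (measures 33–36) with a perfect authentic cadence — a large antecedent–consequent pair, i.e. a double period.
Phrase 3 begins with the same material as phrase 1, making it parallel.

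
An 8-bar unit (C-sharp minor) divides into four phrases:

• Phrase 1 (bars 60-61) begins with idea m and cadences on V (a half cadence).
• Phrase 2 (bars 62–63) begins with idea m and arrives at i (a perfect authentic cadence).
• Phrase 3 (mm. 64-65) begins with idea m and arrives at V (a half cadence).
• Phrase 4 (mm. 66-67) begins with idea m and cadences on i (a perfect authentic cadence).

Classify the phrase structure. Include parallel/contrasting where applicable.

The cadence pattern HC–PAC–HC–PAC is weak–strong twice, and phrases 3–4 restate phrases 1–2: a period heard twice, not a double period (which would end weakly at phrase 2).

repeated period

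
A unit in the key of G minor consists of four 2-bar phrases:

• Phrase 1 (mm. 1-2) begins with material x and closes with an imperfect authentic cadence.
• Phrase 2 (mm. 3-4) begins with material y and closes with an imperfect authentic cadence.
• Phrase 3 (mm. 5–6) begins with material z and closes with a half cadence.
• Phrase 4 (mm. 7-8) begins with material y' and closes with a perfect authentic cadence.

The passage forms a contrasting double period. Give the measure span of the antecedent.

In a double period the four phrases pair into a large antecedent (phrases 1–2, ending imperfect authentic cadence) and a large consequent (phrases 3–4, ending perfect authentic cadence). The antecedent spans mm. 1–4.

measures 1–4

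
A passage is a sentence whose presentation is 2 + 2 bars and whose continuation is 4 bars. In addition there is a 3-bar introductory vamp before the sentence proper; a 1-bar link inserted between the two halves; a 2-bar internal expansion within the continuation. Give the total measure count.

14 measures

Basic sentence: 2 + 2 + 4 = 8 bars.
8 (basic form) + 3 (introduction) + 1 (link) + 2 (internal expansion) = 14.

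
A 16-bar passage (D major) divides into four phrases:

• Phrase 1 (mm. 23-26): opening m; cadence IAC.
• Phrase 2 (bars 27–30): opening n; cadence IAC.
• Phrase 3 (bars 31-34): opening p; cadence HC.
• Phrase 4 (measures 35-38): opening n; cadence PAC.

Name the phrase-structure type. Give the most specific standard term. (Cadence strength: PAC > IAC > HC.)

Four phrases in two halves: the first half (mm. 23–30) ends with an imperfect authentic cadence, the second (mm. 31-38) with a perfect authentic cadence — a large antecedent–consequent pair, i.e. a double period.
Phrase 3 begins with different material from phrase 1, making it contrasting.

contrasting double period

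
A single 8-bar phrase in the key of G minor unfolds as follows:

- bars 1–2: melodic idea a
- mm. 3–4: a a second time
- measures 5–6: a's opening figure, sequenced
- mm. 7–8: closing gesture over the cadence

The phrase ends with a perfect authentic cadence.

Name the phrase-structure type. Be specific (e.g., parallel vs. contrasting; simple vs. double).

Basic idea (mm. 1–2) + its repetition (mm. 3–4) form the presentation; fragmentation and cadence (mm. 5-8) form the continuation — the 8-bar whole is a sentence.

sentence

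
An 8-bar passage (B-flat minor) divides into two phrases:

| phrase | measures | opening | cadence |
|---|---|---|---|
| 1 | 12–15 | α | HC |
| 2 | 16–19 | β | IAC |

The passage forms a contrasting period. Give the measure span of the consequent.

measures 16–19

The phrase ending with the weaker cadence (half cadence) is the antecedent; the one ending more conclusively (imperfect authentic cadence) is the consequent. The consequent is measures 16–19.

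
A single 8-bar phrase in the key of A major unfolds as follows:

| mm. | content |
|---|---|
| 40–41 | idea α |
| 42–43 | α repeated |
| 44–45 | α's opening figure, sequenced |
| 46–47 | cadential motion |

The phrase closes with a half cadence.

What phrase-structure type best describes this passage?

sentence

Basic idea (mm. 40–41) + its repetition (mm. 42–43) form the presentation; fragmentation and cadence (mm. 44–47) form the continuation — the 8-bar whole is a sentence.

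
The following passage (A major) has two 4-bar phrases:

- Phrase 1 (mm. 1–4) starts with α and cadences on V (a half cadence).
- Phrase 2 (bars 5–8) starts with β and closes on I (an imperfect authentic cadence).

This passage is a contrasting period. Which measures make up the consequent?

The antecedent is the phrase ending with the weaker cadence (half cadence, phrase 1) and the consequent the one ending more conclusively (imperfect authentic cadence, phrase 2); the consequent is bars 5-8.

measures 5–8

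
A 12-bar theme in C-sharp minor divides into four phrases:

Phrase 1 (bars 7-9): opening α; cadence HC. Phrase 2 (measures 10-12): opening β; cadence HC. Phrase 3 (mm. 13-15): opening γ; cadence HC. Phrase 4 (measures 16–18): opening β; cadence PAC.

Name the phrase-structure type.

Four phrases in two halves: the first half (measures 7–12) ends with a half cadence, the second (mm. 13-18) with a perfect authentic cadence — a large antecedent–consequent pair, i.e. a double period.
Phrase 3 begins with different material from phrase 1, making it contrasting.

contrasting double period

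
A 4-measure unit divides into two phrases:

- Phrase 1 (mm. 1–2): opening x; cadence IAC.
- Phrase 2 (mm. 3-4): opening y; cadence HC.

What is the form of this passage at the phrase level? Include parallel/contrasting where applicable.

phrase group

The second phrase closes with a half cadence, which is not stronger than the first phrase's imperfect authentic cadence; without a weak→strong cadential pair there is no antecedent–consequent relationship, so this is a phrase group rather than a period.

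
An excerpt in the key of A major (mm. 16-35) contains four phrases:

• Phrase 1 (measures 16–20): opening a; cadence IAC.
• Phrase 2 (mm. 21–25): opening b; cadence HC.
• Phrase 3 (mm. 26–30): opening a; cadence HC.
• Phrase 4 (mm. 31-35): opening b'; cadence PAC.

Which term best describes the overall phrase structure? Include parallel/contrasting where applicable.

Four phrases in two halves: the first half (bars 16-25) ends with a half cadence, the second (bars 26–35) with a perfect authentic cadence — a large antecedent–consequent pair, i.e. a double period.
Phrase 3 begins with the same material as phrase 1, making it parallel.

parallel double period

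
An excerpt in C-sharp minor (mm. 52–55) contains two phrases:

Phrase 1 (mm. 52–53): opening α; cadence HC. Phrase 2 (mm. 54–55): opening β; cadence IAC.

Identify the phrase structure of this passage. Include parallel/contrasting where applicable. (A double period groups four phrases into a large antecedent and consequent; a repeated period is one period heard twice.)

Phrase 1 ends with a half cadence (weaker) and phrase 2 with an imperfect authentic cadence (stronger): antecedent + consequent = a period.
The two phrases open with different material (α / β), so the period is contrasting.

contrasting period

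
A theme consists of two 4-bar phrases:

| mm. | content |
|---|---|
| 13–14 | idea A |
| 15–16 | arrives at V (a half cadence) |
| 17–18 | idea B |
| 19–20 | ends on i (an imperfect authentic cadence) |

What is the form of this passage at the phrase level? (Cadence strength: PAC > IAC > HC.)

contrasting period

Phrase 1 ends with a half cadence (weaker) and phrase 2 with an imperfect authentic cadence (stronger): antecedent + consequent = a period.
The two phrases open with different material (A / B), so the period is contrasting.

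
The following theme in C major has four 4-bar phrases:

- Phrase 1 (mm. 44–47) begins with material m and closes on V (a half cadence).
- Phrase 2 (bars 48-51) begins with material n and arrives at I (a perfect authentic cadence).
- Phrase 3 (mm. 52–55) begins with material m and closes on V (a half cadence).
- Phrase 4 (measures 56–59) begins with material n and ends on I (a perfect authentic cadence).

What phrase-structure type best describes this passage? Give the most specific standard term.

The cadence pattern HC–PAC–HC–PAC is weak–strong twice, and phrases 3–4 restate phrases 1–2: a period heard twice, not a double period (which would end weakly at phrase 2).

repeated period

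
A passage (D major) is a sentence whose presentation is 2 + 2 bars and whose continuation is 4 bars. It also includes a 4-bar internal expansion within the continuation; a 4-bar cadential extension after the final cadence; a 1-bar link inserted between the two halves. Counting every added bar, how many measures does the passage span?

Basic sentence: 2 + 2 + 4 = 8 bars.
8 (basic form) + 4 (internal expansion) + 4 (cadential extension) + 1 (link) = 17.

17 measures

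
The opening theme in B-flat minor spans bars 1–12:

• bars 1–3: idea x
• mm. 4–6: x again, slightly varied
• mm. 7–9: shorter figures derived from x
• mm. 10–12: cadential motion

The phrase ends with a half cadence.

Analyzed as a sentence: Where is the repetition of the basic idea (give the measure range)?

The presentation of a sentence is the basic idea (mm. 1–3) plus its repetition (bars 4–6); the repetition of the basic idea is therefore bars 4-6.

measures 4–6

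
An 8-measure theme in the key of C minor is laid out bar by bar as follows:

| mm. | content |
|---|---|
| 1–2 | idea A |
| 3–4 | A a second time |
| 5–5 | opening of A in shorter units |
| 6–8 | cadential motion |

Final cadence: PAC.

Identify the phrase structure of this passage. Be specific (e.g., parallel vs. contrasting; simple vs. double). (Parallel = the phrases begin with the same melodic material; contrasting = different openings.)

sentence

Basic idea (mm. 1-2) + its repetition (measures 3-4) form the presentation; fragmentation and cadence (measures 5–8) form the continuation — the 8-bar whole is a sentence.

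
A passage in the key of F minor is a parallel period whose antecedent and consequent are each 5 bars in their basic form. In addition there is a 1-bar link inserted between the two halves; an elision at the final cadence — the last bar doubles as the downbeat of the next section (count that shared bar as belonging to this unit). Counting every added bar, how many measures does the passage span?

11 measures

Basic parallel period: 5 + 5 = 10 bars.
10 (basic form) + 1 (link) = 11.
The elision shares a bar with the next section but does not change this unit's count.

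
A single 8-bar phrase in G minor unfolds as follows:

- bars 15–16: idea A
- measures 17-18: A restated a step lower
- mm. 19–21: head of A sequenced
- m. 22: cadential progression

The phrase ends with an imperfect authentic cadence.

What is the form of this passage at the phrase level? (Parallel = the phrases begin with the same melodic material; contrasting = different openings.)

Basic idea (mm. 15–16) + its repetition (measures 17–18) form the presentation; fragmentation and cadence (mm. 19–22) form the continuation — the 8-bar whole is a sentence.

sentence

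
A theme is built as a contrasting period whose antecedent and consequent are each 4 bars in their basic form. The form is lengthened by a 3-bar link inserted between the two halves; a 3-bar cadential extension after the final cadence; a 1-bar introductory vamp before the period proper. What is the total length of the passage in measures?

Basic contrasting period: 4 + 4 = 8 bars.
8 (basic form) + 3 (link) + 3 (cadential extension) + 1 (introduction) = 15.

15 measures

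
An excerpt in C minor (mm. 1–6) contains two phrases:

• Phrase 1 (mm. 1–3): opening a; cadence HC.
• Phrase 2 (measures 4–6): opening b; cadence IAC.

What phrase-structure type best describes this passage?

Phrase 1 ends with a half cadence (weaker) and phrase 2 with an imperfect authentic cadence (stronger): antecedent + consequent = a period.
The two phrases open with different material (a / b), so the period is contrasting.

contrasting period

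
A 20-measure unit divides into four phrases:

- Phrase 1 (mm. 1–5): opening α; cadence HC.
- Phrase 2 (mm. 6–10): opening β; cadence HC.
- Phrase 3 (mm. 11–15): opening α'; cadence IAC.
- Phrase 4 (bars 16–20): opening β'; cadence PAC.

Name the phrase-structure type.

Four phrases in two halves: the first half (mm. 1-10) ends with a half cadence, the second (mm. 11–20) with a perfect authentic cadence — a large antecedent–consequent pair, i.e. a double period.
Phrase 3 begins with the same material as phrase 1, making it parallel.

parallel double period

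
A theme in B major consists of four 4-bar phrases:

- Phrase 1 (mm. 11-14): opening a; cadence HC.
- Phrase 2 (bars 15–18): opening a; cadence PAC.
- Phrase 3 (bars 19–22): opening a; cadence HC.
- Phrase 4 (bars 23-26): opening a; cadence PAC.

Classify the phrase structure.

repeated period

The cadence pattern HC–PAC–HC–PAC is weak–strong twice, and phrases 3–4 restate phrases 1–2: a period heard twice, not a double period (which would end weakly at phrase 2).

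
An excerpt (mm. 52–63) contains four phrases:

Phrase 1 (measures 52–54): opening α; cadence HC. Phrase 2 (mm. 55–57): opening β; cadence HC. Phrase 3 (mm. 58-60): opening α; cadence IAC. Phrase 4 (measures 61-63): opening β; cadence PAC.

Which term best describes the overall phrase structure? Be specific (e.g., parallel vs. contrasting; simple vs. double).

parallel double period

Four phrases in two halves: the first half (mm. 52–57) ends with a half cadence, the second (mm. 58-63) with a perfect authentic cadence — a large antecedent–consequent pair, i.e. a double period.
Phrase 3 begins with the same material as phrase 1, making it parallel.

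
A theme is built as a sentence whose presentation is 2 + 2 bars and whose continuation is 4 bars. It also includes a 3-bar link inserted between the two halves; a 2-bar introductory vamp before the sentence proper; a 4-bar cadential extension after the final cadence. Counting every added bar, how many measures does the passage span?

17 measures

Basic sentence: 2 + 2 + 4 = 8 bars.
8 (basic form) + 3 (link) + 2 (introduction) + 4 (cadential extension) = 17.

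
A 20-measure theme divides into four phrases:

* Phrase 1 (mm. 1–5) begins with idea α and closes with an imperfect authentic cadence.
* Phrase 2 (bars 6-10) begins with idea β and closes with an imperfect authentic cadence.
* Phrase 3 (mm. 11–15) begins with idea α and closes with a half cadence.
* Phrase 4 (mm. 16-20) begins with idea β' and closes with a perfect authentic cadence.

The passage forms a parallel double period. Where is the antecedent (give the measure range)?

In a double period the four phrases pair into a large antecedent (phrases 1–2, ending imperfect authentic cadence) and a large consequent (phrases 3–4, ending perfect authentic cadence). The antecedent spans mm. 1-10.

measures 1–10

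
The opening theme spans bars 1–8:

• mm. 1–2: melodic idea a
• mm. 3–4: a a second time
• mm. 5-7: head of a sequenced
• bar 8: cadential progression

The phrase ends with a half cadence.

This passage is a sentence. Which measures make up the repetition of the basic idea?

measures 3–4

The presentation of a sentence is the basic idea (mm. 1–2) plus its repetition (measures 3-4); the repetition of the basic idea is therefore measures 3–4.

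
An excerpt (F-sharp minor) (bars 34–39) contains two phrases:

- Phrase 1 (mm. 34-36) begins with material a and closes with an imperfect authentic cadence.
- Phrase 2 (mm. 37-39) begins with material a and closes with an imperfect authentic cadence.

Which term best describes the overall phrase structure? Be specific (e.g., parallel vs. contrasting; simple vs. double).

Both phrases have the same opening (a) and the same cadence (imperfect authentic cadence): the second is a restatement, not a consequent, so this is a repeated phrase rather than a period.

repeated phrase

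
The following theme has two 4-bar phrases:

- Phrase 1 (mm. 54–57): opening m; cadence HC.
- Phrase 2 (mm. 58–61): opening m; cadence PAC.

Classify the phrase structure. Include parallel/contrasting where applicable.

Phrase 1 ends with a half cadence (weaker) and phrase 2 with a perfect authentic cadence (stronger): antecedent + consequent = a period.
The two phrases open with the same material (m / m), so the period is parallel.

parallel period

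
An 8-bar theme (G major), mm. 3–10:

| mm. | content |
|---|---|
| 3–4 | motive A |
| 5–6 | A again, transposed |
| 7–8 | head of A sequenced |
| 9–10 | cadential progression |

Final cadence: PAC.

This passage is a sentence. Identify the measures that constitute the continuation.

measures 7–10

After the presentation (measures 3–6), the continuation covers the fragmentation through the cadence: measures 7–10.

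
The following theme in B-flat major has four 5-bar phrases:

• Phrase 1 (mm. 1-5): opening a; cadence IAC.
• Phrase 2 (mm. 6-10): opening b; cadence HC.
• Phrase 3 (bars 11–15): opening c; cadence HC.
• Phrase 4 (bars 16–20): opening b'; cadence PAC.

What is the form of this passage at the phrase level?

contrasting double period

Four phrases in two halves: the first half (mm. 1–10) ends with a half cadence, the second (bars 11-20) with a perfect authentic cadence — a large antecedent–consequent pair, i.e. a double period.
Phrase 3 begins with different material from phrase 1, making it contrasting.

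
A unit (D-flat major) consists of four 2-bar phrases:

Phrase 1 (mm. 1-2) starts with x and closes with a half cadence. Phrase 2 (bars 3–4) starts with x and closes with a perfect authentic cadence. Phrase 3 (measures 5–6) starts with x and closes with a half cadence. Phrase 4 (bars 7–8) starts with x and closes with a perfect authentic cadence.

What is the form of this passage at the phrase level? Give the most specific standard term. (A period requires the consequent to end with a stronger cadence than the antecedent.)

The cadence pattern HC–PAC–HC–PAC is weak–strong twice, and phrases 3–4 restate phrases 1–2: a period heard twice, not a double period (which would end weakly at phrase 2).

repeated period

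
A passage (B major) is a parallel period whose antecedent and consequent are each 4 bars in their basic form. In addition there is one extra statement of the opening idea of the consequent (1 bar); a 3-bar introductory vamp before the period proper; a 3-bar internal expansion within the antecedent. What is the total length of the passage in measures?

Basic parallel period: 4 + 4 = 8 bars.
8 (basic form) + 1 (extra statement) + 3 (introduction) + 3 (internal expansion) = 15.

15 measures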